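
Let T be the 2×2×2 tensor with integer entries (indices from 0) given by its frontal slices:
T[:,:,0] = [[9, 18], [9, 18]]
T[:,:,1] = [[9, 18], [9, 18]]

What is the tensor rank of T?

1

Lower bound: T ≠ 0 (e.g. T[0,0,0] = 9), so rank(T) ≥ 1.
Upper bound: if T = a ∘ b ∘ c then every fibre of T is a multiple of the corresponding factor, so read the factors off the fibres through the nonzero entry T[0,0,0] = 9.
The mode-1 fibre T[:,0,0] = [9, 9] gives a = [1, 1] (primitive direction); the mode-2 fibre T[0,:,0] = [9, 18] gives b = [1, 2]; then c[k] = T[0,0,k] / (a[0]·b[0]) = [9, 9] / 1 = [9, 9].
Expanding [1, 1] ∘ [1, 2] ∘ [9, 9] reproduces all 8 entries of T, so T = [1, 1] ∘ [1, 2] ∘ [9, 9] and rank(T) ≤ 1.
These bounds meet, so rank(T) = 1.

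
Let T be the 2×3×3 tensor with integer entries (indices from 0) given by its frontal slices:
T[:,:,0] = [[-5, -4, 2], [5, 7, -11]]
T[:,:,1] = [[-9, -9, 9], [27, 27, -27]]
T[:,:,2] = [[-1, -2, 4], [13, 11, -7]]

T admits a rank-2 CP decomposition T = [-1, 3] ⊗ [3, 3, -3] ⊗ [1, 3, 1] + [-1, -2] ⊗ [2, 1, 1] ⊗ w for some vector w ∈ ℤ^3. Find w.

w = [1, 0, -1]

Subtract the known terms from T to get the rank-1 residual R = [-1, -2] ⊗ [2, 1, 1] ⊗ w, so R[i,j,k] = a[i]·b[j]·w[k]. Pick indices with nonzero a[0]·b[0] = (-1)·(2) = -2. Only the fibre through (0,0,·) is needed: R[0,0,:] = T[0,0,:] − Σₗ aₗ[0]bₗ[0]cₗ = [-5, -9, -1] − (-1)·(3)·[1, 3, 1] = [-2, 0, 2]. Then w[k] = R[0,0,k] / -2 for each k, giving w = [-2, 0, 2] / -2 = [1, 0, -1].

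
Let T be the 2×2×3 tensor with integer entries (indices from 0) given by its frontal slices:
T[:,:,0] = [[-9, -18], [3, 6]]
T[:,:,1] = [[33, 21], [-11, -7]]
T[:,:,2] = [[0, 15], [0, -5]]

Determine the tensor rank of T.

2

Lower bound: the mode-3 unfolding of T (rows indexed by k, columns by (i,j) = (0,0), (0,1), (1,0), (1,1)) is [[-9, -18, 3, 6], [33, 21, -11, -7], [0, 15, 0, -5]].
There the 2×2 minor on rows k ∈ {0, 1}, columns (i,j) ∈ {(0,0), (0,1)} is det [[-9, -18], [33, 21]] = 405 ≠ 0, so this unfolding has rank ≥ 2; CP rank is at least every unfolding rank, so rank(T) ≥ 2. (This is only a lower bound: in general the CP rank may exceed every unfolding rank, so we still need to exhibit 2 rank-1 terms summing to T.)
Upper bound — finding two terms. Every mode-1 slice of T is a multiple of one matrix: T[i,:,:] = a[i]·M with a = (3, -1) and M = [[-3, 11, 0], [-6, 7, 5]] (rows indexed by j, columns by k). So it suffices to write M as a sum of two rank-1 matrices.
Splitting M by its rows (j = 0, 1), M = (1, 0)(-3, 11, 0)ᵀ + (0, 1)(-6, 7, 5)ᵀ.
Hence T = (3, -1) (x) (1, 0) (x) (-3, 11, 0) + (3, -1) (x) (0, 1) (x) (-6, 7, 5), so rank(T) ≤ 2.
These bounds meet, so rank(T) = 2.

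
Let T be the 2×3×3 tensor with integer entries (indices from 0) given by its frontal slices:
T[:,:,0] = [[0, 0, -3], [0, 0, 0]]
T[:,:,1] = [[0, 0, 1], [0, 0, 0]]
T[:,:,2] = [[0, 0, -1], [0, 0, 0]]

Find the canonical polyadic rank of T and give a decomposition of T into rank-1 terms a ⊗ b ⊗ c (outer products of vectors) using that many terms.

Lower bound: T ≠ 0 (e.g. T[0,2,0] = -3), so rank(T) ≥ 1.
Upper bound: if T = a ⊗ b ⊗ c then every fibre of T is a multiple of the corresponding factor, so read the factors off the fibres through the nonzero entry T[0,2,0] = -3.
The mode-1 fibre T[:,2,0] = [-3, 0] gives a = (1, 0) (primitive direction); the mode-2 fibre T[0,:,0] = [0, 0, -3] gives b = (0, 0, 1); then c[k] = T[0,2,k] / (a[0]·b[2]) = [-3, 1, -1] / 1 = (-3, 1, -1).
Expanding (1, 0) ⊗ (0, 0, 1) ⊗ (-3, 1, -1) reproduces all 18 entries of T, so T = (1, 0) ⊗ (0, 0, 1) ⊗ (-3, 1, -1) and rank(T) ≤ 1.
These bounds meet, so rank(T) = 1.

rank(T) = 1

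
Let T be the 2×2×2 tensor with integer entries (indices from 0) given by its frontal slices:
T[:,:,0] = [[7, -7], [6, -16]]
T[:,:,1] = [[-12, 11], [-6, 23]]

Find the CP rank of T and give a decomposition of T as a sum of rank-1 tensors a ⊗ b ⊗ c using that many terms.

Lower bound: in the mode-2 unfolding of T (rows indexed by j, columns by (i,k)) the 2×2 minor on rows j ∈ {0, 1}, columns (i,k) ∈ {(0,0), (0,1)} is det [[7, -12], [-7, 11]] = -7 ≠ 0, so that unfolding has rank ≥ 2 and hence rank(T) ≥ 2 (CP rank is at least every unfolding rank, though it can be larger).
Upper bound: with S_k = T[:,:,k], the two rank-1 terms a₁b₁ᵀ, a₂b₂ᵀ are the rank-1 members of the pencil x·S₀ + y·S₁.
det(x·S₀ + y·S₁) is −70·x² + 245·xy − 210·y² = (-35)·(2·x − 3·y)(x − 2·y), vanishing at (x:y) = (3:2) and (2:1).
M₁ = 3·S₀ + 2·S₁ = [[-3, 1], [6, -2]] = −[1, -2][3, -1]ᵀ and M₂ = 2·S₀ + S₁ = [[2, -3], [6, -9]] = [1, 3][2, -3]ᵀ, so take a₁ = [1, -2], b₁ = [3, -1], a₂ = [1, 3], b₂ = [2, -3].
Each slice is an integer combination of E₁ = a₁b₁ᵀ and E₂ = a₂b₂ᵀ: S₀ = E₁ + 2·E₂, S₁ = −2·E₁ − 3·E₂; reading off coefficients, c₁ = [1, -2] and c₂ = [2, -3].
Hence T = [1, -2] ⊗ [3, -1] ⊗ [1, -2] + [1, 3] ⊗ [2, -3] ⊗ [2, -3], so rank(T) ≤ 2.
These bounds meet, so rank(T) = 2.

rank(T) = 2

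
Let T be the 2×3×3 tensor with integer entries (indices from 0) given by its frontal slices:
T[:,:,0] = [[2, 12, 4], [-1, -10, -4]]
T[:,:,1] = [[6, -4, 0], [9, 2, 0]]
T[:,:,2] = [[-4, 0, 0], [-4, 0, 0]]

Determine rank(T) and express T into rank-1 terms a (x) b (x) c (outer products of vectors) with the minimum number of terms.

Lower bound: in the mode-2 unfolding of T (rows indexed by j, columns by (i,k)) the 3×3 minor on rows j ∈ {0, 1, 2}, columns (i,k) ∈ {(0,0), (0,1), (0,2)} is det [[2, 6, -4], [12, -4, 0], [4, 0, 0]] = -64 ≠ 0, so that unfolding has rank ≥ 3 and hence rank(T) ≥ 3 (CP rank is at least every unfolding rank, though it can be larger).
Upper bound: T is a sum of 3 rank-1 terms, T = [1, -1] (x) [0, 2, 1] (x) [4, 0, 0] + [1, 1] (x) [1, 0, 0] (x) [0, 8, -4] + [2, -1] (x) [1, 2, 0] (x) [1, -1, 0] (one valid choice — decompositions are not unique — normalised so each a, b is primitive with positive first nonzero entry; check it by expanding all entries), so rank(T) ≤ 3.
These bounds meet, so rank(T) = 3.

rank(T) = 3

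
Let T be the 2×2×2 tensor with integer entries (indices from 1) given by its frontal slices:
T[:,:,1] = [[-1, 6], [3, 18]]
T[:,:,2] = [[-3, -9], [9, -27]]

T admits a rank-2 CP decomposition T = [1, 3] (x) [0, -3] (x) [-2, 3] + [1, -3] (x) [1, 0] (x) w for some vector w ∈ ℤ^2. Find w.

Subtract the known terms from T to get the rank-1 residual R = [1, -3] (x) [1, 0] (x) w, so R[i,j,k] = a[i]·b[j]·w[k]. Pick indices with nonzero a[1]·b[1] = (1)·(1) = 1. Only the fibre through (1,1,·) is needed: R[1,1,:] = T[1,1,:] − Σₗ aₗ[1]bₗ[1]cₗ = [-1, -3] − (1)·(0)·[-2, 3] = [-1, -3]. Then w[k] = R[1,1,k] / 1 for each k, giving w = [-1, -3] / 1 = [-1, -3].

w = [-1, -3]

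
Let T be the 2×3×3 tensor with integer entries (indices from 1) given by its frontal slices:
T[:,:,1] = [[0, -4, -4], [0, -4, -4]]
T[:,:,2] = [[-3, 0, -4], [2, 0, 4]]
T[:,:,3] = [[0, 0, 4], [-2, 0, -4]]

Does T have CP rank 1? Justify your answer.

No

The mode-2 unfolding of T (rows indexed by j, columns by (i,k) = (1,1), (1,2), (1,3), (2,1), (2,2), (2,3)) is [[0, -3, 0, 0, 2, -2], [-4, 0, 0, -4, 0, 0], [-4, -4, 4, -4, 4, -4]].
There the 3×3 minor on rows j ∈ {1, 2, 3}, columns (i,k) ∈ {(1,1), (1,2), (1,3)} is det [[0, -3, 0], [-4, 0, 0], [-4, -4, 4]] = -48 ≠ 0, so this unfolding has rank ≥ 3; CP rank is at least every unfolding rank, so rank(T) ≥ 3.
In particular rank(T) ≥ 3 > 1, so T is not rank-1.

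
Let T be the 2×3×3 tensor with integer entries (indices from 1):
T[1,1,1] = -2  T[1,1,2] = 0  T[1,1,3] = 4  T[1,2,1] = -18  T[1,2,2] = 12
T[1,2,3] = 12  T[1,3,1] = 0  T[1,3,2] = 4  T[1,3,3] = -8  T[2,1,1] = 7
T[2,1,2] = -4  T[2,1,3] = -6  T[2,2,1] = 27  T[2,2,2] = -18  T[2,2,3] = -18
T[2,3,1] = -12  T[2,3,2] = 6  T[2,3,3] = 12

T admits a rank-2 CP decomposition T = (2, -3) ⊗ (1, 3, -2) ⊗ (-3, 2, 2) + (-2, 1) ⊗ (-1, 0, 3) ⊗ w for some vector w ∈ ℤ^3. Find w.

w = (2, -2, 0)

Subtract the known terms from T to get the rank-1 residual R = (-2, 1) ⊗ (-1, 0, 3) ⊗ w, so R[i,j,k] = a[i]·b[j]·w[k]. Pick indices with nonzero a[1]·b[1] = (-2)·(-1) = 2. Only the fibre through (1,1,·) is needed: R[1,1,:] = T[1,1,:] − Σₗ aₗ[1]bₗ[1]cₗ = [-2, 0, 4] − (2)·(1)·(-3, 2, 2) = [4, -4, 0]. Then w[k] = R[1,1,k] / 2 for each k, giving w = [4, -4, 0] / 2 = (2, -2, 0).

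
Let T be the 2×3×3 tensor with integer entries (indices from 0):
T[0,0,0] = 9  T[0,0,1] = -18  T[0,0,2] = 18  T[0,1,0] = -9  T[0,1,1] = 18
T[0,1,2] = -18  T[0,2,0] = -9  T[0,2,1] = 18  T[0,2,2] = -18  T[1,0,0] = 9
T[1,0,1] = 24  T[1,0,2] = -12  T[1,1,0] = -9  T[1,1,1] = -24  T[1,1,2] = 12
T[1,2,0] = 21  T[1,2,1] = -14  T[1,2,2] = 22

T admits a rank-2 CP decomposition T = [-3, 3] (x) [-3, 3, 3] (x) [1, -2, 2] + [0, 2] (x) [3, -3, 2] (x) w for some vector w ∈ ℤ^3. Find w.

w = [3, 1, 1]

Subtract the known terms from T to get the rank-1 residual R = [0, 2] (x) [3, -3, 2] (x) w, so R[i,j,k] = a[i]·b[j]·w[k]. Pick indices with nonzero a[1]·b[0] = (2)·(3) = 6. Only the fibre through (1,0,·) is needed: R[1,0,:] = T[1,0,:] − Σₗ aₗ[1]bₗ[0]cₗ = [9, 24, -12] − (3)·(-3)·[1, -2, 2] = [18, 6, 6]. Then w[k] = R[1,0,k] / 6 for each k, giving w = [18, 6, 6] / 6 = [3, 1, 1].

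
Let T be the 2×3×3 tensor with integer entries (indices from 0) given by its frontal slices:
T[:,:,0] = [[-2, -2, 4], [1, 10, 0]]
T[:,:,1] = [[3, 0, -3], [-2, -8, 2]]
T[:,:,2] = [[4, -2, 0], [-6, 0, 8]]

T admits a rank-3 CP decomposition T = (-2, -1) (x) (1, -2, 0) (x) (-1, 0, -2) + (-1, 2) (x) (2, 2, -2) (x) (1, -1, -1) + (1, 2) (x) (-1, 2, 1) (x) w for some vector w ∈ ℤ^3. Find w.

w = (2, -1, 2)

Subtract the known terms from T to get the rank-1 residual R = (1, 2) (x) (-1, 2, 1) (x) w, so R[i,j,k] = a[i]·b[j]·w[k]. Pick indices with nonzero a[0]·b[0] = (1)·(-1) = -1. Only the fibre through (0,0,·) is needed: R[0,0,:] = T[0,0,:] − Σₗ aₗ[0]bₗ[0]cₗ = [-2, 3, 4] − (-2)·(1)·(-1, 0, -2) − (-1)·(2)·(1, -1, -1) = [-2, 1, -2]. Then w[k] = R[0,0,k] / -1 for each k, giving w = [-2, 1, -2] / -1 = (2, -1, 2).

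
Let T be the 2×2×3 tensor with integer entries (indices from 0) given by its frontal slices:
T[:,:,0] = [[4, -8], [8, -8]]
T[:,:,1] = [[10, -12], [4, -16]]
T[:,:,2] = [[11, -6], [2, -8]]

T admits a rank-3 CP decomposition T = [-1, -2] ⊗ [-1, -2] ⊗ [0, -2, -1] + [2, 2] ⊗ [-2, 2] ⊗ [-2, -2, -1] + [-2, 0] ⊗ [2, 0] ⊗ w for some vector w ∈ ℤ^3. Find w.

Subtract the known terms from T to get the rank-1 residual R = [-2, 0] ⊗ [2, 0] ⊗ w, so R[i,j,k] = a[i]·b[j]·w[k]. Pick indices with nonzero a[0]·b[0] = (-2)·(2) = -4. Only the fibre through (0,0,·) is needed: R[0,0,:] = T[0,0,:] − Σₗ aₗ[0]bₗ[0]cₗ = [4, 10, 11] − (-1)·(-1)·[0, -2, -1] − (2)·(-2)·[-2, -2, -1] = [-4, 4, 8]. Then w[k] = R[0,0,k] / -4 for each k, giving w = [-4, 4, 8] / -4 = [1, -1, -2].

w = [1, -1, -2]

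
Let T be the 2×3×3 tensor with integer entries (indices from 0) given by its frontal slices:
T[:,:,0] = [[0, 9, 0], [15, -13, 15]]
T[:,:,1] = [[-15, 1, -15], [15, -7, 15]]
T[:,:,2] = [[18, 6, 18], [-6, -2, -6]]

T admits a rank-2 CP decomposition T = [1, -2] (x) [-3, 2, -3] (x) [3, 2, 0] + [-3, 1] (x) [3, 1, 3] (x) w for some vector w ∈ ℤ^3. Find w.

w = [-1, 1, -2]

Subtract the known terms from T to get the rank-1 residual R = [-3, 1] (x) [3, 1, 3] (x) w, so R[i,j,k] = a[i]·b[j]·w[k]. Pick indices with nonzero a[0]·b[0] = (-3)·(3) = -9. Only the fibre through (0,0,·) is needed: R[0,0,:] = T[0,0,:] − Σₗ aₗ[0]bₗ[0]cₗ = [0, -15, 18] − (1)·(-3)·[3, 2, 0] = [9, -9, 18]. Then w[k] = R[0,0,k] / -9 for each k, giving w = [9, -9, 18] / -9 = [-1, 1, -2].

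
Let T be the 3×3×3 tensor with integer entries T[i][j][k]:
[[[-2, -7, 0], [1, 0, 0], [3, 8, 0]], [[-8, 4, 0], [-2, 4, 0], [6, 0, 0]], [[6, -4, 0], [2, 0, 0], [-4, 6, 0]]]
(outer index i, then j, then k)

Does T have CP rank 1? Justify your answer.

No

The mode-2 unfolding of T (rows indexed by j, columns by (i,k) = (0,0), (0,1), (0,2), (1,0), (1,1), (1,2), (2,0), (2,1), (2,2)) is [[-2, -7, 0, -8, 4, 0, 6, -4, 0], [1, 0, 0, -2, 4, 0, 2, 0, 0], [3, 8, 0, 6, 0, 0, -4, 6, 0]].
There the 3×3 minor on rows j ∈ {0, 1, 2}, columns (i,k) ∈ {(0,0), (0,1), (1,0)} is det [[-2, -7, -8], [1, 0, -2], [3, 8, 6]] = -12 ≠ 0, so this unfolding has rank ≥ 3; CP rank is at least every unfolding rank, so rank(T) ≥ 3.
In particular rank(T) ≥ 3 > 1, so T is not rank-1.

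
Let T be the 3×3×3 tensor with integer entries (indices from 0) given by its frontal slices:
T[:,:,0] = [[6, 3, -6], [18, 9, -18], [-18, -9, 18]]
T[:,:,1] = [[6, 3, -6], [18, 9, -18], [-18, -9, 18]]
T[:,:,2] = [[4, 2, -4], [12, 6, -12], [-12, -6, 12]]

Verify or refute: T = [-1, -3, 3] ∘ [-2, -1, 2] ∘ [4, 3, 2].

Reconstruct entry (0,0,0) from the claimed factors: Σₗ aₗ[0]bₗ[0]cₗ[0] = (-1)·(-2)·(4) = 8, but T[0,0,0] = 6. The claim is false.

No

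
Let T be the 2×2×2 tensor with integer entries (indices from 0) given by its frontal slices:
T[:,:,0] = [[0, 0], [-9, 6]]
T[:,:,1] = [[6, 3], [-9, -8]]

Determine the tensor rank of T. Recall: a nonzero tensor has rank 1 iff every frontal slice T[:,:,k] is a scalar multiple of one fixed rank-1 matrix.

2

Lower bound: the mode-1 unfolding of T (rows indexed by i, columns by (j,k) = (0,0), (0,1), (1,0), (1,1)) is [[0, 6, 0, 3], [-9, -9, 6, -8]].
There the 2×2 minor on rows i ∈ {0, 1}, columns (j,k) ∈ {(0,0), (0,1)} is det [[0, 6], [-9, -9]] = 54 ≠ 0, so this unfolding has rank ≥ 2; CP rank is at least every unfolding rank, so rank(T) ≥ 2. (Flattening ranks never certify an upper bound on CP rank; for that we must actually write T with 2 rank-1 terms.)
Upper bound — finding two terms. Write S_k = T[:,:,k] for the frontal slices: S₀ = [[0, 0], [-9, 6]], S₁ = [[6, 3], [-9, -8]].
If T = a₁ ⊗ b₁ ⊗ c₁ + a₂ ⊗ b₂ ⊗ c₂ then each S_k = c₁[k]·a₁b₁ᵀ + c₂[k]·a₂b₂ᵀ. S₀ and S₁ are linearly independent, so a₁b₁ᵀ and a₂b₂ᵀ must span the same plane of matrices: they are the rank-1 matrices of the form x·S₀ + y·S₁.
det(x·S₀ + y·S₁) is 63·xy − 21·y² = 21·(3·x − y)(y), vanishing at (x:y) = (1:3) and (1:0).
M₁ = S₀ + 3·S₁ = [[18, 9], [-36, -18]] = 9·[1, -2][2, 1]ᵀ and M₂ = S₀ = [[0, 0], [-9, 6]] = (-3)·[0, 1][3, -2]ᵀ, so take a₁ = [1, -2], b₁ = [2, 1], a₂ = [0, 1], b₂ = [3, -2].
Each slice is an integer combination of E₁ = a₁b₁ᵀ and E₂ = a₂b₂ᵀ: S₀ = −3·E₂, S₁ = 3·E₁ + E₂; reading off coefficients, c₁ = [0, 3] and c₂ = [-3, 1].
Hence T = [1, -2] ⊗ [2, 1] ⊗ [0, 3] + [0, 1] ⊗ [3, -2] ⊗ [-3, 1], so rank(T) ≤ 2.
These bounds meet, so rank(T) = 2.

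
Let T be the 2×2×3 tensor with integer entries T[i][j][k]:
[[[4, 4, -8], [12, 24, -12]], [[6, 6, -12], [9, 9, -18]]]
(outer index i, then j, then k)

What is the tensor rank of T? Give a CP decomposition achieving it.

Lower bound: in the mode-2 unfolding of T (rows indexed by j, columns by (i,k)) the 2×2 minor on rows j ∈ {0, 1}, columns (i,k) ∈ {(0,0), (0,1)} is det [[4, 4], [12, 24]] = 48 ≠ 0, so that unfolding has rank ≥ 2 and hence rank(T) ≥ 2 (CP rank is at least every unfolding rank, though it can be larger).
Upper bound: with S_k = T[:,:,k], the two rank-1 terms a₁b₁ᵀ, a₂b₂ᵀ are the rank-1 members of the pencil x·S₀ + y·S₁.
det(x·S₀ + y·S₁) is −36·x² − 144·xy − 108·y² = (-36)·(x + 3·y)(x + y), vanishing at (x:y) = (3:-1) and (1:-1).
M₁ = 3·S₀ − S₁ = [[8, 12], [12, 18]] = 2·[2, 3][2, 3]ᵀ and M₂ = S₀ − S₁ = [[0, -12], [0, 0]] = (-12)·[1, 0][0, 1]ᵀ, so take a₁ = [2, 3], b₁ = [2, 3], a₂ = [1, 0], b₂ = [0, 1].
Each slice is an integer combination of E₁ = a₁b₁ᵀ and E₂ = a₂b₂ᵀ: S₀ = E₁ + 6·E₂, S₁ = E₁ + 18·E₂, S₂ = −2·E₁; reading off coefficients, c₁ = [1, 1, -2] and c₂ = [6, 18, 0].
Hence T = [2, 3] ⊗ [2, 3] ⊗ [1, 1, -2] + [1, 0] ⊗ [0, 1] ⊗ [6, 18, 0], so rank(T) ≤ 2.
These bounds meet, so rank(T) = 2.

rank(T) = 2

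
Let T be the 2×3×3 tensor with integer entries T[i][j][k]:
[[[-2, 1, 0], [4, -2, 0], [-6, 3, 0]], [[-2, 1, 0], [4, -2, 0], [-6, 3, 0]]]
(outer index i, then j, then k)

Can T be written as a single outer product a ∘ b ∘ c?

Yes

If T = a ∘ b ∘ c then every fibre of T is a multiple of the corresponding factor, so read the factors off the fibres through the nonzero entry T[0,0,0] = -2.
The mode-1 fibre T[:,0,0] = [-2, -2] gives a = (1, 1) (primitive direction); the mode-2 fibre T[0,:,0] = [-2, 4, -6] gives b = (1, -2, 3); then c[k] = T[0,0,k] / (a[0]·b[0]) = [-2, 1, 0] / 1 = (-2, 1, 0).
Expanding (1, 1) ∘ (1, -2, 3) ∘ (-2, 1, 0) reproduces all 18 entries of T, so T = (1, 1) ∘ (1, -2, 3) ∘ (-2, 1, 0) and rank(T) ≤ 1.
Equivalently every frontal slice T[:,:,k] is c[k] times the rank-1 matrix (1, 1) ∘ (1, -2, 3). So T has rank 1 (it is nonzero).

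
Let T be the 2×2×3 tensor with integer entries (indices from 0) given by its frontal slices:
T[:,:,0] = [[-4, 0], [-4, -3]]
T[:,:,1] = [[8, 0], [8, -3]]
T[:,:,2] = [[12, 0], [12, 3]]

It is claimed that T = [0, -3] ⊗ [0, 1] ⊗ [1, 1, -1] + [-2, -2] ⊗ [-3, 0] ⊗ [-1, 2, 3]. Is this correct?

Reconstruct entry (0,0,0) from the claimed factors: Σₗ aₗ[0]bₗ[0]cₗ[0] = (0)·(0)·(1) + (-2)·(-3)·(-1) = -6, but T[0,0,0] = -4. The claim is false.

No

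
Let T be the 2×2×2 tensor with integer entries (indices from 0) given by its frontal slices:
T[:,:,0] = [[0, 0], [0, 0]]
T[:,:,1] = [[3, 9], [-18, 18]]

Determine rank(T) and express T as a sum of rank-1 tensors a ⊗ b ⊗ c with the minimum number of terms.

Lower bound: in the mode-2 unfolding of T (rows indexed by j, columns by (i,k)) the 2×2 minor on rows j ∈ {0, 1}, columns (i,k) ∈ {(0,1), (1,1)} is det [[3, -18], [9, 18]] = 216 ≠ 0, so that unfolding has rank ≥ 2 and hence rank(T) ≥ 2 (CP rank is at least every unfolding rank, though it can be larger).
Upper bound: T[:,:,k] = c[k]·M for every slice, with c = [0, 1] and M = [[3, 9], [-18, 18]] (rows i, columns j).
Splitting M by its rows (i = 0, 1), M = [1, 0][3, 9]ᵀ + [0, 1][-18, 18]ᵀ.
Hence T = [1, 0] ⊗ [3, 9] ⊗ [0, 1] + [0, 1] ⊗ [-18, 18] ⊗ [0, 1], so rank(T) ≤ 2.
These bounds meet, so rank(T) = 2.

rank(T) = 2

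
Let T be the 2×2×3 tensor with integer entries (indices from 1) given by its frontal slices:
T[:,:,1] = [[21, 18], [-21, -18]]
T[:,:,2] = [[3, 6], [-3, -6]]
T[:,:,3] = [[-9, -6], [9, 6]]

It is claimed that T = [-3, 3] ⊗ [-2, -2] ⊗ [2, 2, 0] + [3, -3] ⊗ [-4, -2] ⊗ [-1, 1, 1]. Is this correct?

Reconstruct entry (1,1,1) from the claimed factors: Σₗ aₗ[1]bₗ[1]cₗ[1] = (-3)·(-2)·(2) + (3)·(-4)·(-1) = 24, but T[1,1,1] = 21. The claim is false.

No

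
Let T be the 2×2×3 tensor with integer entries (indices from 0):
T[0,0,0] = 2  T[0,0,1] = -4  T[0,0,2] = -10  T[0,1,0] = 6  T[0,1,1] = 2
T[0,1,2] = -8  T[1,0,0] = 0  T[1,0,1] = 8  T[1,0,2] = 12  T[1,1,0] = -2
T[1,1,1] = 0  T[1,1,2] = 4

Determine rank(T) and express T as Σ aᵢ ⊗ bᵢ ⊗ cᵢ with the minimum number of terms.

rank(T) = 3

Lower bound: the mode-3 unfolding of T (rows indexed by k, columns by (i,j) = (0,0), (0,1), (1,0), (1,1)) is [[2, 6, 0, -2], [-4, 2, 8, 0], [-10, -8, 12, 4]].
There the 3×3 minor on rows k ∈ {0, 1, 2}, columns (i,j) ∈ {(0,0), (0,1), (1,0)} is det [[2, 6, 0], [-4, 2, 8], [-10, -8, 12]] = -16 ≠ 0, so this unfolding has rank ≥ 3; CP rank is at least every unfolding rank, so rank(T) ≥ 3. (Flattening ranks never certify an upper bound on CP rank; for that we must actually write T with 3 rank-1 terms.)
Upper bound: T is a sum of 3 rank-1 terms, T = [1, -2] ⊗ [1, 0] ⊗ [-2, -4, -2] + [1, -1] ⊗ [2, 1] ⊗ [2, 0, -4] + [1, 0] ⊗ [0, 1] ⊗ [4, 2, -4] (one valid choice — decompositions are not unique — normalised so each a, b is primitive with positive first nonzero entry; check it by expanding all entries), so rank(T) ≤ 3.
These bounds meet, so rank(T) = 3.
Check entry T[1,1,1] = 0: (-2)·(0)·(-4) + (-1)·(1)·(0) + (0)·(1)·(2) = 0.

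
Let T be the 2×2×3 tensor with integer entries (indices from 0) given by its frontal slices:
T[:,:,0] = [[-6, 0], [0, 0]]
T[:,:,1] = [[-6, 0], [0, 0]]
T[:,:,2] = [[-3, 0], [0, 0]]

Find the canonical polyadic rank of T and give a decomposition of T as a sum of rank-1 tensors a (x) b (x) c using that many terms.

rank(T) = 1

Lower bound: T ≠ 0 (e.g. T[0,0,0] = -6), so rank(T) ≥ 1.
Upper bound: if T = a (x) b (x) c then every fibre of T is a multiple of the corresponding factor, so read the factors off the fibres through the nonzero entry T[0,0,0] = -6.
The mode-1 fibre T[:,0,0] = [-6, 0] gives a = [1, 0] (primitive direction); the mode-2 fibre T[0,:,0] = [-6, 0] gives b = [1, 0]; then c[k] = T[0,0,k] / (a[0]·b[0]) = [-6, -6, -3] / 1 = [-6, -6, -3].
Expanding [1, 0] (x) [1, 0] (x) [-6, -6, -3] reproduces all 12 entries of T, so T = [1, 0] (x) [1, 0] (x) [-6, -6, -3] and rank(T) ≤ 1.
These bounds meet, so rank(T) = 1.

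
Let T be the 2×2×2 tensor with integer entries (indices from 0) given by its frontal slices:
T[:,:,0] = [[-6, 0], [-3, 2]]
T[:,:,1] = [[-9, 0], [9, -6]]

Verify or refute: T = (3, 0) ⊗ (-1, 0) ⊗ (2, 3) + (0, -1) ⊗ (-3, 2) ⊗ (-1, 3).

Yes

Reconstruct entrywise from the claimed factors. For example, T[0,0,1] = -9 and Σₗ aₗ[0]bₗ[0]cₗ[1] = (3)·(-1)·(3) + (0)·(-3)·(3) = -9; checking all 8 entries, every one matches. The claim holds.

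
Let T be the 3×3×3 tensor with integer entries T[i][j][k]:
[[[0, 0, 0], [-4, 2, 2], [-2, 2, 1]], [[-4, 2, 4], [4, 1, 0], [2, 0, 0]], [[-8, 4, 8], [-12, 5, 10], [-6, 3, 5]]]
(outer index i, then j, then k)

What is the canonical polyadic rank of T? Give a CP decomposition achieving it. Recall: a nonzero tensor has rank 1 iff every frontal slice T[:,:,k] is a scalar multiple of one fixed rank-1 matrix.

Lower bound: the mode-1 unfolding of T (rows indexed by i, columns by (j,k) = (0,0), (0,1), (0,2), (1,0), (1,1), (1,2), (2,0), (2,1), (2,2)) is [[0, 0, 0, -4, 2, 2, -2, 2, 1], [-4, 2, 4, 4, 1, 0, 2, 0, 0], [-8, 4, 8, -12, 5, 10, -6, 3, 5]].
There the 3×3 minor on rows i ∈ {0, 1, 2}, columns (j,k) ∈ {(0,0), (1,0), (1,1)} is det [[0, -4, 2], [-4, 4, 1], [-8, -12, 5]] = 112 ≠ 0, so this unfolding has rank ≥ 3; CP rank is at least every unfolding rank, so rank(T) ≥ 3. (This is only a lower bound: in general the CP rank may exceed every unfolding rank, so we still need to exhibit 3 rank-1 terms summing to T.)
Upper bound: T is a sum of 3 rank-1 terms, T = [0, 1, 2] ⊗ [2, 2, 1] ⊗ [-2, 1, 2] + [1, -2, 1] ⊗ [0, 2, 1] ⊗ [-2, 0, 1] + [2, -1, 1] ⊗ [0, 1, 1] ⊗ [0, 1, 0] (written with every a and b primitive with positive leading entry and the scale carried by c; CP decompositions are not unique, and this one is verified by expanding entrywise), so rank(T) ≤ 3.
These bounds meet, so rank(T) = 3.

rank(T) = 3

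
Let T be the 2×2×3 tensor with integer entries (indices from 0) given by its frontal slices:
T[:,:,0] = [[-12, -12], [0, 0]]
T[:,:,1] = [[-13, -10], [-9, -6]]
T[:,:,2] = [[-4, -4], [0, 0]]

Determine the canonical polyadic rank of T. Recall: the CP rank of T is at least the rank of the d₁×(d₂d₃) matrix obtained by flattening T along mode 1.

Lower bound: the mode-3 unfolding of T (rows indexed by k, columns by (i,j) = (0,0), (0,1), (1,0), (1,1)) is [[-12, -12, 0, 0], [-13, -10, -9, -6], [-4, -4, 0, 0]].
There the 2×2 minor on rows k ∈ {0, 1}, columns (i,j) ∈ {(0,0), (0,1)} is det [[-12, -12], [-13, -10]] = -36 ≠ 0, so this unfolding has rank ≥ 2; CP rank is at least every unfolding rank, so rank(T) ≥ 2. (This is only a lower bound: in general the CP rank may exceed every unfolding rank, so we still need to exhibit 2 rank-1 terms summing to T.)
Upper bound — finding two terms. Write S_k = T[:,:,k] for the frontal slices: S₀ = [[-12, -12], [0, 0]], S₁ = [[-13, -10], [-9, -6]], S₂ = [[-4, -4], [0, 0]].
If T = a₁ (x) b₁ (x) c₁ + a₂ (x) b₂ (x) c₂ then each S_k = c₁[k]·a₁b₁ᵀ + c₂[k]·a₂b₂ᵀ. S₀ and S₁ are linearly independent, so a₁b₁ᵀ and a₂b₂ᵀ must span the same plane of matrices: they are the rank-1 matrices of the form x·S₀ + y·S₁.
det(x·S₀ + y·S₁) is −36·xy − 12·y² = (-12)·(y)(3·x + y), vanishing at (x:y) = (1:0) and (1:-3).
M₁ = S₀ = [[-12, -12], [0, 0]] = (-12)·[1, 0][1, 1]ᵀ and M₂ = S₀ − 3·S₁ = [[27, 18], [27, 18]] = 9·[1, 1][3, 2]ᵀ, so take a₁ = [1, 0], b₁ = [1, 1], a₂ = [1, 1], b₂ = [3, 2].
Each slice is an integer combination of E₁ = a₁b₁ᵀ and E₂ = a₂b₂ᵀ: S₀ = −12·E₁, S₁ = −4·E₁ − 3·E₂, S₂ = −4·E₁; reading off coefficients, c₁ = [-12, -4, -4] and c₂ = [0, -3, 0].
Hence T = [1, 0] (x) [1, 1] (x) [-12, -4, -4] + [1, 1] (x) [3, 2] (x) [0, -3, 0], so rank(T) ≤ 2.
These bounds meet, so rank(T) = 2.

2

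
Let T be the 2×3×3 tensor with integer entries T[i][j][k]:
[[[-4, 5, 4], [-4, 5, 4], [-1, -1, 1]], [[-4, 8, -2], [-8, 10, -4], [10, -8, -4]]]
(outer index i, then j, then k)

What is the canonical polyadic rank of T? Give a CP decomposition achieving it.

rank(T) = 3

Lower bound: in the mode-2 unfolding of T (rows indexed by j, columns by (i,k)) the 3×3 minor on rows j ∈ {0, 1, 2}, columns (i,k) ∈ {(0,0), (0,1), (1,0)} is det [[-4, 5, -4], [-4, 5, -8], [-1, -1, 10]] = 36 ≠ 0, so that unfolding has rank ≥ 3 and hence rank(T) ≥ 3 (CP rank is at least every unfolding rank, though it can be larger).
Upper bound: T is a sum of 3 rank-1 terms, T = [0, 1] ⊗ [1, 2, -1] ⊗ [-4, 2, -2] + [1, -2] ⊗ [1, 1, 1] ⊗ [-2, 1, 2] + [1, 2] ⊗ [2, 2, -1] ⊗ [-1, 2, 1] (written with every a and b primitive with positive leading entry and the scale carried by c; CP decompositions are not unique, and this one is verified by expanding entrywise), so rank(T) ≤ 3.
These bounds meet, so rank(T) = 3.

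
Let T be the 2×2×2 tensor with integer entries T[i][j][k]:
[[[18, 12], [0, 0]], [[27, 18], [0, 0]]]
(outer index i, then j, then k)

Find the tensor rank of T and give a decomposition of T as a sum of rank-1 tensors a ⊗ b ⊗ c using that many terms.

rank(T) = 1

Lower bound: T ≠ 0 (e.g. T[0,0,0] = 18), so rank(T) ≥ 1.
Upper bound: if T = a ⊗ b ⊗ c then every fibre of T is a multiple of the corresponding factor, so read the factors off the fibres through the nonzero entry T[0,0,0] = 18.
The mode-1 fibre T[:,0,0] = [18, 27] gives a = [2, 3] (primitive direction); the mode-2 fibre T[0,:,0] = [18, 0] gives b = [1, 0]; then c[k] = T[0,0,k] / (a[0]·b[0]) = [18, 12] / 2 = [9, 6].
Expanding [2, 3] ⊗ [1, 0] ⊗ [9, 6] reproduces all 8 entries of T, so T = [2, 3] ⊗ [1, 0] ⊗ [9, 6] and rank(T) ≤ 1.
These bounds meet, so rank(T) = 1.
Check entry T[1,0,1] = 18: (3)·(1)·(6) = 18.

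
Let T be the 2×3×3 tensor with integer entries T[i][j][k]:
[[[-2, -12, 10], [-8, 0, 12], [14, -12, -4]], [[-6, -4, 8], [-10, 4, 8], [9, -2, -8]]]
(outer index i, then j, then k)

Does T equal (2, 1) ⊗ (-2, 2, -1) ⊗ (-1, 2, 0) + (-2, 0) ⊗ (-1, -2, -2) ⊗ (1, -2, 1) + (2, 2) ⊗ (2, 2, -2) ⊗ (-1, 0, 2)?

No

Reconstruct entry (0,0,0) from the claimed factors: Σₗ aₗ[0]bₗ[0]cₗ[0] = (2)·(-2)·(-1) + (-2)·(-1)·(1) + (2)·(2)·(-1) = 2, but T[0,0,0] = -2. The claim is false.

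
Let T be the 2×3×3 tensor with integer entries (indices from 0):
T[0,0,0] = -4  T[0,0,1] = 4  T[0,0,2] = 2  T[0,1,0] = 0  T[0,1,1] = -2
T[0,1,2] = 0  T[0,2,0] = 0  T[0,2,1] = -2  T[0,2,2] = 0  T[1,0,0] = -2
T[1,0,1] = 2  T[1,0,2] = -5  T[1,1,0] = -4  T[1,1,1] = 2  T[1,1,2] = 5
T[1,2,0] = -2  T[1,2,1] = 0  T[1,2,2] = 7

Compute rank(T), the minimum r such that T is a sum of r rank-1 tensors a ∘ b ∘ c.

Lower bound: the mode-2 unfolding of T (rows indexed by j, columns by (i,k) = (0,0), (0,1), (0,2), (1,0), (1,1), (1,2)) is [[-4, 4, 2, -2, 2, -5], [0, -2, 0, -4, 2, 5], [0, -2, 0, -2, 0, 7]].
There the 3×3 minor on rows j ∈ {0, 1, 2}, columns (i,k) ∈ {(0,0), (0,1), (1,0)} is det [[-4, 4, -2], [0, -2, -4], [0, -2, -2]] = 16 ≠ 0, so this unfolding has rank ≥ 3; CP rank is at least every unfolding rank, so rank(T) ≥ 3. (This is only a lower bound: in general the CP rank may exceed every unfolding rank, so we still need to exhibit 3 rank-1 terms summing to T.)
Upper bound: T is a sum of 3 rank-1 terms, T = (0, 1) ∘ (2, -1, -2) ∘ (-2, 2, -2) + (1, 1) ∘ (0, 1, 1) ∘ (-4, 2, 2) + (2, -1) ∘ (1, -1, -1) ∘ (-2, 2, 1) (written with every a and b primitive with positive leading entry and the scale carried by c; CP decompositions are not unique, and this one is verified by expanding entrywise), so rank(T) ≤ 3.
These bounds meet, so rank(T) = 3.

3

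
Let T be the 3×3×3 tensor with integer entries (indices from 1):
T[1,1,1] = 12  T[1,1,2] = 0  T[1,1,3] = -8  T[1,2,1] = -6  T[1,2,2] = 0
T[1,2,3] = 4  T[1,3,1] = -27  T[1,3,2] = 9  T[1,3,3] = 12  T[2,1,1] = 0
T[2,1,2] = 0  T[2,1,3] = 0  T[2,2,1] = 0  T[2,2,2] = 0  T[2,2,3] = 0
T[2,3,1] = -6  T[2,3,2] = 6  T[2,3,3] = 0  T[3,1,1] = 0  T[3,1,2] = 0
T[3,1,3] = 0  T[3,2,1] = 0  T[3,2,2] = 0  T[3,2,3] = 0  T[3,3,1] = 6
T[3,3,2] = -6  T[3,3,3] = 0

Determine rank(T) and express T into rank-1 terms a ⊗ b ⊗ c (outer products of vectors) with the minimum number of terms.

rank(T) = 2

Lower bound: the mode-3 unfolding of T (rows indexed by k, columns by (i,j) = (1,1), (1,2), (1,3), (2,1), (2,2), (2,3), (3,1), (3,2), (3,3)) is [[12, -6, -27, 0, 0, -6, 0, 0, 6], [0, 0, 9, 0, 0, 6, 0, 0, -6], [-8, 4, 12, 0, 0, 0, 0, 0, 0]].
There the 2×2 minor on rows k ∈ {1, 2}, columns (i,j) ∈ {(1,1), (1,3)} is det [[12, -27], [0, 9]] = 108 ≠ 0, so this unfolding has rank ≥ 2; CP rank is at least every unfolding rank, so rank(T) ≥ 2. (Flattening ranks never certify an upper bound on CP rank; for that we must actually write T with 2 rank-1 terms.)
Upper bound — finding two terms. Write S_k = T[:,:,k] for the frontal slices: S₁ = [[12, -6, -27], [0, 0, -6], [0, 0, 6]], S₂ = [[0, 0, 9], [0, 0, 6], [0, 0, -6]], S₃ = [[-8, 4, 12], [0, 0, 0], [0, 0, 0]].
If T = a₁ ⊗ b₁ ⊗ c₁ + a₂ ⊗ b₂ ⊗ c₂ then each S_k = c₁[k]·a₁b₁ᵀ + c₂[k]·a₂b₂ᵀ. S₁ and S₂ are linearly independent, so a₁b₁ᵀ and a₂b₂ᵀ must span the same plane of matrices: they are the rank-1 matrices of the form x·S₁ + y·S₂.
The 2×2 minor of x·S₁ + y·S₂ on rows {1,2}, columns {1,3} is −72·x² + 72·xy = (-72)·(x − y)(x), vanishing at (x:y) = (1:1) and (0:1).
M₁ = S₁ + S₂ = [[12, -6, -18], [0, 0, 0], [0, 0, 0]] = 6·[1, 0, 0][2, -1, -3]ᵀ and M₂ = S₂ = [[0, 0, 9], [0, 0, 6], [0, 0, -6]] = 3·[3, 2, -2][0, 0, 1]ᵀ, so take a₁ = [1, 0, 0], b₁ = [2, -1, -3], a₂ = [3, 2, -2], b₂ = [0, 0, 1].
Each slice is an integer combination of E₁ = a₁b₁ᵀ and E₂ = a₂b₂ᵀ: S₁ = 6·E₁ − 3·E₂, S₂ = 3·E₂, S₃ = −4·E₁; reading off coefficients, c₁ = [6, 0, -4] and c₂ = [-3, 3, 0].
Hence T = [1, 0, 0] ⊗ [2, -1, -3] ⊗ [6, 0, -4] + [3, 2, -2] ⊗ [0, 0, 1] ⊗ [-3, 3, 0], so rank(T) ≤ 2.
These bounds meet, so rank(T) = 2.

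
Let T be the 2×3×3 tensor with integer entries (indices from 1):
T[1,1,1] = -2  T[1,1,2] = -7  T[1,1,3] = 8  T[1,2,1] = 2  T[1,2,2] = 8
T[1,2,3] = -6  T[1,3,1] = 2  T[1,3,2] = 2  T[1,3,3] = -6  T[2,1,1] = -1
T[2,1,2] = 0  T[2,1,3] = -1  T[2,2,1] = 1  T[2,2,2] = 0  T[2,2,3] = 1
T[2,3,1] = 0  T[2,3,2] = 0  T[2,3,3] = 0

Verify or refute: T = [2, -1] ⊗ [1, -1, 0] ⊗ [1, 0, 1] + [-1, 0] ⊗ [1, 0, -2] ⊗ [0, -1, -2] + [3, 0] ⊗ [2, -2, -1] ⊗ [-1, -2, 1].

Reconstruct entry (1,1,1) from the claimed factors: Σₗ aₗ[1]bₗ[1]cₗ[1] = (2)·(1)·(1) + (-1)·(1)·(0) + (3)·(2)·(-1) = -4, but T[1,1,1] = -2. The claim is false.

No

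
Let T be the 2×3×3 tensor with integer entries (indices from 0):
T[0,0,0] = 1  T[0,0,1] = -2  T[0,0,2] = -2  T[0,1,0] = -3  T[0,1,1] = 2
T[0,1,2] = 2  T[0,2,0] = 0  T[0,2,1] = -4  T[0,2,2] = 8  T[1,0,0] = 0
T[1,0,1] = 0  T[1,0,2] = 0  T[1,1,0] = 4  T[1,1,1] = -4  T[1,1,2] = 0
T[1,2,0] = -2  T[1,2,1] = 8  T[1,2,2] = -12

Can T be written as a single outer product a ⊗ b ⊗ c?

The mode-3 unfolding of T (rows indexed by k, columns by (i,j) = (0,0), (0,1), (0,2), (1,0), (1,1), (1,2)) is [[1, -3, 0, 0, 4, -2], [-2, 2, -4, 0, -4, 8], [-2, 2, 8, 0, 0, -12]].
There the 3×3 minor on rows k ∈ {0, 1, 2}, columns (i,j) ∈ {(0,0), (0,1), (0,2)} is det [[1, -3, 0], [-2, 2, -4], [-2, 2, 8]] = -48 ≠ 0, so this unfolding has rank ≥ 3; CP rank is at least every unfolding rank, so rank(T) ≥ 3.
In particular rank(T) ≥ 3 > 1, so T is not rank-1.

No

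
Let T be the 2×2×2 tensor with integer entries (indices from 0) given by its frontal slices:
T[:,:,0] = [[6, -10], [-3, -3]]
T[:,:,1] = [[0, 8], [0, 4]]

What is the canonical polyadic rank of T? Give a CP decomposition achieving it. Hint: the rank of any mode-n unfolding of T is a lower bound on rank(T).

rank(T) = 2

Lower bound: in the mode-2 unfolding of T (rows indexed by j, columns by (i,k)) the 2×2 minor on rows j ∈ {0, 1}, columns (i,k) ∈ {(0,0), (0,1)} is det [[6, 0], [-10, 8]] = 48 ≠ 0, so that unfolding has rank ≥ 2 and hence rank(T) ≥ 2 (CP rank is at least every unfolding rank, though it can be larger).
Upper bound: with S_k = T[:,:,k], the two rank-1 terms a₁b₁ᵀ, a₂b₂ᵀ are the rank-1 members of the pencil x·S₀ + y·S₁.
det(x·S₀ + y·S₁) is −48·x² + 48·xy = (-48)·(x − y)(x), vanishing at (x:y) = (1:1) and (0:1).
M₁ = S₀ + S₁ = [[6, -2], [-3, 1]] = [2, -1][3, -1]ᵀ and M₂ = S₁ = [[0, 8], [0, 4]] = 4·[2, 1][0, 1]ᵀ, so take a₁ = [2, -1], b₁ = [3, -1], a₂ = [2, 1], b₂ = [0, 1].
Each slice is an integer combination of E₁ = a₁b₁ᵀ and E₂ = a₂b₂ᵀ: S₀ = E₁ − 4·E₂, S₁ = 4·E₂; reading off coefficients, c₁ = [1, 0] and c₂ = [-4, 4].
Hence T = [2, -1] (x) [3, -1] (x) [1, 0] + [2, 1] (x) [0, 1] (x) [-4, 4], so rank(T) ≤ 2.
These bounds meet, so rank(T) = 2.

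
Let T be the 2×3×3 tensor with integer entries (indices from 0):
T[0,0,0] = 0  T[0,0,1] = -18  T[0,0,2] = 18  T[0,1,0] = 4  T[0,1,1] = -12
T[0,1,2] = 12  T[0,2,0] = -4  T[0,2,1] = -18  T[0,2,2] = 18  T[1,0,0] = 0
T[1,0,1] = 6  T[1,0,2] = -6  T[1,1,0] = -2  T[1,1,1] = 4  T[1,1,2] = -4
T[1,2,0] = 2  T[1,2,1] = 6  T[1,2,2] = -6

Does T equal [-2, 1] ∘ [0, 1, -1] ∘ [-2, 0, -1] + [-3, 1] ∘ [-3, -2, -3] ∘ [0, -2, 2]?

No

Reconstruct entry (0,1,2) from the claimed factors: Σₗ aₗ[0]bₗ[1]cₗ[2] = (-2)·(1)·(-1) + (-3)·(-2)·(2) = 14, but T[0,1,2] = 12. The claim is false.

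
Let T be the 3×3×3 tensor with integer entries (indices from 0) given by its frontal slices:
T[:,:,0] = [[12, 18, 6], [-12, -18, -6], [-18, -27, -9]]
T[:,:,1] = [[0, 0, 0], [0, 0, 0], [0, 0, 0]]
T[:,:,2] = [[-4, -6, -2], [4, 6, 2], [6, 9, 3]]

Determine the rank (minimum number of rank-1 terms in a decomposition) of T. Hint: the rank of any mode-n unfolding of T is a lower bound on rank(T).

Lower bound: T ≠ 0 (e.g. T[0,0,0] = 12), so rank(T) ≥ 1.
Upper bound: the mode-1 fibre T[:,0,0] = [12, -12, -18] gives a = [2, -2, -3] (primitive direction); the mode-2 fibre T[0,:,0] = [12, 18, 6] gives b = [2, 3, 1]; then c[k] = T[0,0,k] / (a[0]·b[0]) = [12, 0, -4] / 4 = [3, 0, -1].
Expanding [2, -2, -3] ∘ [2, 3, 1] ∘ [3, 0, -1] reproduces all 27 entries of T, so T = [2, -2, -3] ∘ [2, 3, 1] ∘ [3, 0, -1] and rank(T) ≤ 1.
These bounds meet, so rank(T) = 1.

1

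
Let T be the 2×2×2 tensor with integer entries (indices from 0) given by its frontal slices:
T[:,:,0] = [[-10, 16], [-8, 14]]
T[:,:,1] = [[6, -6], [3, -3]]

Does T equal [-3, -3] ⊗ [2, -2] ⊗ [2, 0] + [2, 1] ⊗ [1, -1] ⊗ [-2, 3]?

No

Reconstruct entry (0,0,0) from the claimed factors: Σₗ aₗ[0]bₗ[0]cₗ[0] = (-3)·(2)·(2) + (2)·(1)·(-2) = -16, but T[0,0,0] = -10. The claim is false.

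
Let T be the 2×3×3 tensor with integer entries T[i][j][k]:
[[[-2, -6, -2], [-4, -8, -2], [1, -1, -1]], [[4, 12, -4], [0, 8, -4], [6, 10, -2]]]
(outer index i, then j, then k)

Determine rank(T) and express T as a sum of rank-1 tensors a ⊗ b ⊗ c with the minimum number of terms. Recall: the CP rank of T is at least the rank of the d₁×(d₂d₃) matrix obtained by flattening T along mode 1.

rank(T) = 3

Lower bound: in the mode-3 unfolding of T (rows indexed by k, columns by (i,j)) the 3×3 minor on rows k ∈ {0, 1, 2}, columns (i,j) ∈ {(0,0), (0,1), (1,0)} is det [[-2, -4, 4], [-6, -8, 12], [-2, -2, -4]] = 64 ≠ 0, so that unfolding has rank ≥ 3 and hence rank(T) ≥ 3 (CP rank is at least every unfolding rank, though it can be larger).
Upper bound: T is a sum of 3 rank-1 terms, T = [1, -2] ⊗ [2, 2, 1] ⊗ [1, -1, 1] + [1, 0] ⊗ [2, 2, 1] ⊗ [-4, -4, -2] + [1, 2] ⊗ [2, 1, 2] ⊗ [2, 2, 0] (written with every a and b primitive with positive leading entry and the scale carried by c; CP decompositions are not unique, and this one is verified by expanding entrywise), so rank(T) ≤ 3.
These bounds meet, so rank(T) = 3.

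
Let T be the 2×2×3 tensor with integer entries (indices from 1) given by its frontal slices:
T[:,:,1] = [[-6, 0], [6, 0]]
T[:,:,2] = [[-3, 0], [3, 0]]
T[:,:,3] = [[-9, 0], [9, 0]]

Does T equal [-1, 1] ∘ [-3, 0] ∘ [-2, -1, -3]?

Reconstruct entrywise from the claimed factors. For example, T[2,2,2] = 0 and Σₗ aₗ[2]bₗ[2]cₗ[2] = (1)·(0)·(-1) = 0; checking all 12 entries, every one matches. The claim holds.

Yes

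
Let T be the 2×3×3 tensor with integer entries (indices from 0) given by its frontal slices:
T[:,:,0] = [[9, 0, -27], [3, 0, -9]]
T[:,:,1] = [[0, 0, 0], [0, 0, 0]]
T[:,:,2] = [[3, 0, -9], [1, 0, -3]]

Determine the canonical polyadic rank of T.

Lower bound: T ≠ 0 (e.g. T[0,0,0] = 9), so rank(T) ≥ 1.
Upper bound: if T = a ⊗ b ⊗ c then every fibre of T is a multiple of the corresponding factor, so read the factors off the fibres through the nonzero entry T[0,0,0] = 9.
The mode-1 fibre T[:,0,0] = [9, 3] gives a = [3, 1] (primitive direction); the mode-2 fibre T[0,:,0] = [9, 0, -27] gives b = [1, 0, -3]; then c[k] = T[0,0,k] / (a[0]·b[0]) = [9, 0, 3] / 3 = [3, 0, 1].
Expanding [3, 1] ⊗ [1, 0, -3] ⊗ [3, 0, 1] reproduces all 18 entries of T, so T = [3, 1] ⊗ [1, 0, -3] ⊗ [3, 0, 1] and rank(T) ≤ 1.
These bounds meet, so rank(T) = 1.

1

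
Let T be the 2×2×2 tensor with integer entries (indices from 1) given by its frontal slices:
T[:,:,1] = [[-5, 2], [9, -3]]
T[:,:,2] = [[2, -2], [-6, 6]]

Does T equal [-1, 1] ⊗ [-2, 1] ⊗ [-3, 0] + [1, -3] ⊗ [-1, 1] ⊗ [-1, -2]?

No

Reconstruct entry (2,1,1) from the claimed factors: Σₗ aₗ[2]bₗ[1]cₗ[1] = (1)·(-2)·(-3) + (-3)·(-1)·(-1) = 3, but T[2,1,1] = 9. The claim is false.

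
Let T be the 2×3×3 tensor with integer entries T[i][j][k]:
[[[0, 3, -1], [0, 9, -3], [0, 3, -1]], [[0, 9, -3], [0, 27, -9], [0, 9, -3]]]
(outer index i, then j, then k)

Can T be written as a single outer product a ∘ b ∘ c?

Yes

If T = a ∘ b ∘ c then every fibre of T is a multiple of the corresponding factor, so read the factors off the fibres through the nonzero entry T[0,0,1] = 3.
The mode-1 fibre T[:,0,1] = [3, 9] gives a = (1, 3) (primitive direction); the mode-2 fibre T[0,:,1] = [3, 9, 3] gives b = (1, 3, 1); then c[k] = T[0,0,k] / (a[0]·b[0]) = [0, 3, -1] / 1 = (0, 3, -1).
Expanding (1, 3) ∘ (1, 3, 1) ∘ (0, 3, -1) reproduces all 18 entries of T, so T = (1, 3) ∘ (1, 3, 1) ∘ (0, 3, -1) and rank(T) ≤ 1.
Equivalently every frontal slice T[:,:,k] is c[k] times the rank-1 matrix (1, 3) ∘ (1, 3, 1). So T has rank 1 (it is nonzero).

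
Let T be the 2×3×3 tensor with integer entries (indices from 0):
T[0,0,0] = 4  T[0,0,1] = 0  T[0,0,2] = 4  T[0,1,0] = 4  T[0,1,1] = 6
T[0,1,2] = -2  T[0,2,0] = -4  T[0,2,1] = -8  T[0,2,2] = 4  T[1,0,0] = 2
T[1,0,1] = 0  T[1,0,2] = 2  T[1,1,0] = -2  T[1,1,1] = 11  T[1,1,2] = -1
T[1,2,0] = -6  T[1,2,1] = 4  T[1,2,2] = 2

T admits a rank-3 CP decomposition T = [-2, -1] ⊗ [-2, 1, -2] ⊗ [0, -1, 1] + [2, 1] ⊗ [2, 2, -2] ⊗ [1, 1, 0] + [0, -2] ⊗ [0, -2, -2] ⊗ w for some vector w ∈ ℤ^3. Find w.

w = [-1, 2, 0]

Subtract the known terms from T to get the rank-1 residual R = [0, -2] ⊗ [0, -2, -2] ⊗ w, so R[i,j,k] = a[i]·b[j]·w[k]. Pick indices with nonzero a[1]·b[1] = (-2)·(-2) = 4. Only the fibre through (1,1,·) is needed: R[1,1,:] = T[1,1,:] − Σₗ aₗ[1]bₗ[1]cₗ = [-2, 11, -1] − (-1)·(1)·[0, -1, 1] − (1)·(2)·[1, 1, 0] = [-4, 8, 0]. Then w[k] = R[1,1,k] / 4 for each k, giving w = [-4, 8, 0] / 4 = [-1, 2, 0].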